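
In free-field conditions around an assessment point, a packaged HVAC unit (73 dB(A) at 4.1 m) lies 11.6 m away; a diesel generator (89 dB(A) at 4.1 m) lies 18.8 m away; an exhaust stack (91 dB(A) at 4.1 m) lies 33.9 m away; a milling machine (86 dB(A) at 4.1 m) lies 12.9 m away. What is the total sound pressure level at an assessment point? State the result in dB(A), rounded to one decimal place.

Propagate each source to the receiver with L = L_ref − 20·log₁₀(r/r_ref), then add intensities.
packaged HVAC unit: 73 − 20·log₁₀(11.6/4.1) = 73 − 9.03 = 63.97 dB(A).
diesel generator: 89 − 20·log₁₀(18.8/4.1) = 89 − 13.23 = 75.77 dB(A).
exhaust stack: 91 − 20·log₁₀(33.9/4.1) = 91 − 18.35 = 72.65 dB(A).
milling machine: 86 − 20·log₁₀(12.9/4.1) = 86 − 9.96 = 76.04 dB(A).
Σ 10^(L/10) = 9.890e+07 → L_total = 10·log₁₀(9.890e+07) = 79.95 dB(A).

80.0 dB(A)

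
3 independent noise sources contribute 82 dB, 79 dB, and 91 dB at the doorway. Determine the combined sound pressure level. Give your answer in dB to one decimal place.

91.8 dB

For uncorrelated sources the intensities add, so convert each level to linear form, sum, and take 10·log₁₀ of the total.
Σ 10^(L/10) = 10^(82/10) + 10^(79/10) + 10^(91/10) = 1.497e+09.
L_total = 10·log₁₀(1.497e+09) = 91.75 dB.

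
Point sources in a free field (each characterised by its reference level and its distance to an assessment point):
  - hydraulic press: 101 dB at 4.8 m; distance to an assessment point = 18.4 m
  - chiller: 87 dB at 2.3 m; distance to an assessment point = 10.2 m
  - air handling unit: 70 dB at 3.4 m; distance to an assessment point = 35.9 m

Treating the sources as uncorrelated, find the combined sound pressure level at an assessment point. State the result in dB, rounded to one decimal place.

Apply inverse-square spreading to bring every level to the receiver, then sum 10^(L/10).
hydraulic press: 101 − 20·log₁₀(18.4/4.8) = 101 − 11.67 = 89.33 dB.
chiller: 87 − 20·log₁₀(10.2/2.3) = 87 − 12.94 = 74.06 dB.
air handling unit: 70 − 20·log₁₀(35.9/3.4) = 70 − 20.47 = 49.53 dB.
Σ 10^(L/10) = 8.823e+08 → L_total = 10·log₁₀(8.823e+08) = 89.46 dB.

89.5 dB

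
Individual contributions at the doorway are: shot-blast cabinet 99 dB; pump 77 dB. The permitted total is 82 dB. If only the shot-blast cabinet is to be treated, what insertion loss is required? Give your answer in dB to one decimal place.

Everything except the shot-blast cabinet sums to 10^(77/10) = 5.012e+07 in linear terms, 77.00 dB.
The limit corresponds to 10^(82/10) = 1.585e+08; subtracting the fixed part leaves 1.084e+08 for the shot-blast cabinet, i.e. 80.35 dB.
Required insertion loss = 99 − 80.35 = 18.65 dB.

18.7 dB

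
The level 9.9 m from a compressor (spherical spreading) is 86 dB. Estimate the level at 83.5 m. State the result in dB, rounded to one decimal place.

67.5 dB

Spherical spreading from a point source gives a 20·log₁₀(r₂/r₁) drop.
L₂ = 86 − 20·log₁₀(83.5/9.9) = 86 − 18.521 = 67.48 dB.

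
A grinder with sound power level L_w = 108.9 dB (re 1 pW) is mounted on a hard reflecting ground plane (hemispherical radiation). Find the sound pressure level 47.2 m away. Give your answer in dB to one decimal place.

67.4 dB

The power spreads over a hemisphere of area 2π·r², so L_p = L_w − 10·log₁₀(2π·r²).
2π·r² = 1.4e+04 m², 10·log₁₀ of that is 41.461 dB.
L_p = 108.9 − 41.461 = 67.44 dB.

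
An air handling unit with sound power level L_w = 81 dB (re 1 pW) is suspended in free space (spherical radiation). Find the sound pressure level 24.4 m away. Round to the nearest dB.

The power spreads over a sphere of area 4π·r², so L_p = L_w − 10·log₁₀(4π·r²).
4π·r² = 7482 m², 10·log₁₀ of that is 38.740 dB.
L_p = 81 − 38.740 = 42.26 dB.

42 dB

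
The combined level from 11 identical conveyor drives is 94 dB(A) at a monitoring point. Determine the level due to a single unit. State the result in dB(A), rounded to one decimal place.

83.6 dB(A)

11 equal contributions raise the level by 10·log₁₀ 11 = 10.414 dB, so each unit alone gives 94 − 10.414.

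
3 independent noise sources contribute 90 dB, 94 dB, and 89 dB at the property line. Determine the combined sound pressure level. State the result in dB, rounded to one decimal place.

Incoherent sources combine by intensity addition: L_total = 10·log₁₀(Σ 10^(L_i/10)).
Σ 10^(L/10) = 10^(90/10) + 10^(94/10) + 10^(89/10) = 4.306e+09.
L_total = 10·log₁₀(4.306e+09) = 96.34 dB.

96.3 dB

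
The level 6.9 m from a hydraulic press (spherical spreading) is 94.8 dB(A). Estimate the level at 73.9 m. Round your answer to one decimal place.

74.2 dB(A)

For a point source, L₂ = L₁ − 20·log₁₀(r₂/r₁).
L₂ = 94.8 − 20·log₁₀(73.9/6.9) = 94.8 − 20.596 = 74.20 dB(A).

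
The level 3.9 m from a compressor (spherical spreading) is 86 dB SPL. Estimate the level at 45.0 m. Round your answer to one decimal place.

64.8 dB SPL

For a point source, L₂ = L₁ − 20·log₁₀(r₂/r₁).
L₂ = 86 − 20·log₁₀(45.0/3.9) = 86 − 21.243 = 64.76 dB SPL.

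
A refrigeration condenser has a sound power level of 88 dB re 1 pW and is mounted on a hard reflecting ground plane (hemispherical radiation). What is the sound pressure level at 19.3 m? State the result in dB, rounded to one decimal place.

54.3 dB

The power spreads over a hemisphere of area 2π·r², so L_p = L_w − 10·log₁₀(2π·r²).
2π·r² = 2340 m², 10·log₁₀ of that is 33.693 dB.
L_p = 88 − 33.693 = 54.31 dB.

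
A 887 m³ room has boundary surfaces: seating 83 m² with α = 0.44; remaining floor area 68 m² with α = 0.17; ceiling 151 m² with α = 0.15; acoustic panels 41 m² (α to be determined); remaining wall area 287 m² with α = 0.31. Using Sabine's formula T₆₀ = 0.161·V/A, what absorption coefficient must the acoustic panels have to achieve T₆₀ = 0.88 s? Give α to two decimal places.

From T₆₀ = 0.161·V/A, the target T₆₀ = 0.88 s needs A = 0.161·887/0.88 = 162.28 m².
Absorption from the other surfaces = 83·0.44 + 68·0.17 + 151·0.15 + 287·0.31 = 159.70 m², so the acoustic panels must supply 2.58 m² over 41 m².
α = 2.58/41 = 0.063.

0.06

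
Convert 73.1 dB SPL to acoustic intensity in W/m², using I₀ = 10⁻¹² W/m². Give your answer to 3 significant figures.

2.04e-05 W/m²

I = I₀·10^(L/10) = 10⁻¹² × 10^(73.1/10) = 10^(-4.690).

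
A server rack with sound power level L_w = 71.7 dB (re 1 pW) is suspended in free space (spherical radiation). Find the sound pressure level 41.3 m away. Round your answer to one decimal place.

28.4 dB

The power spreads over a sphere of area 4π·r², so L_p = L_w − 10·log₁₀(4π·r²).
4π·r² = 2.143e+04 m², 10·log₁₀ of that is 43.311 dB.
L_p = 71.7 − 43.311 = 28.39 dB.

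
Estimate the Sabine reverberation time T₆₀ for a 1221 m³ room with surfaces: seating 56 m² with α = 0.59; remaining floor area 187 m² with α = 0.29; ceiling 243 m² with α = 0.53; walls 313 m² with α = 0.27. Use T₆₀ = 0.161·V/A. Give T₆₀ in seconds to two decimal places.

0.65 s

A = Σ Sᵢαᵢ = 56·0.59 + 187·0.29 + 243·0.53 + 313·0.27 = 300.57 m².
T₆₀ = 0.161 × 1221 / 300.57 = 0.654 s.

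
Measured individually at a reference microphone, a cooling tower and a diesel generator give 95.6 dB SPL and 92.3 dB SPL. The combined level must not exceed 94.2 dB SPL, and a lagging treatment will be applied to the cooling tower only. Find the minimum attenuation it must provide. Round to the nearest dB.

6 dB

Everything except the cooling tower sums to 10^(92.3/10) = 1.698e+09 in linear terms, 92.30 dB SPL.
The limit corresponds to 10^(94.2/10) = 2.630e+09; subtracting the fixed part leaves 9.320e+08 for the cooling tower, i.e. 89.69 dB SPL.
Required insertion loss = 95.6 − 89.69 = 5.91 dB.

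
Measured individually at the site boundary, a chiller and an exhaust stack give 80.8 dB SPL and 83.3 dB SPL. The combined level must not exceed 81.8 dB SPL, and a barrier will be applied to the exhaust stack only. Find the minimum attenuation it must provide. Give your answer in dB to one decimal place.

8.4 dB

The untreated sources together contribute 10^(80.8/10) = 1.202e+08, i.e. 80.80 dB SPL.
To meet 81.8 dB SPL overall, the treated exhaust stack may contribute at most 10^(81.8/10) − 1.202e+08 = 3.113e+07, i.e. 74.93 dB SPL.
So the exhaust stack must be reduced from 83.3 to 74.93 dB SPL: IL = 8.37 dB.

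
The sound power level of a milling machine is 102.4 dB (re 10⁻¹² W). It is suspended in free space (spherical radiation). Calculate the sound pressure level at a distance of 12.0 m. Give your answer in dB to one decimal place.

69.8 dB

Free-field spherical radiation: L_p = L_w − 10·log₁₀(4π·r²), r = 12.0 m.
4π·r² = 1810 m², 10·log₁₀ of that is 32.576 dB.
L_p = 102.4 − 32.576 = 69.82 dB.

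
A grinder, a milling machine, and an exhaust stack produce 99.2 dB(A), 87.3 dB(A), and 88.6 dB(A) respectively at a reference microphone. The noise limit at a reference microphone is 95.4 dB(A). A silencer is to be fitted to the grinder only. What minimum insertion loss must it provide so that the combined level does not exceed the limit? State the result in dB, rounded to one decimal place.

5.8 dB

The untreated sources together contribute 10^(87.3/10) + 10^(88.6/10) = 1.261e+09, i.e. 91.01 dB(A).
The limit corresponds to 10^(95.4/10) = 3.467e+09; subtracting the fixed part leaves 2.206e+09 for the grinder, i.e. 93.44 dB(A).
So the grinder must be reduced from 99.2 to 93.44 dB(A): IL = 5.76 dB.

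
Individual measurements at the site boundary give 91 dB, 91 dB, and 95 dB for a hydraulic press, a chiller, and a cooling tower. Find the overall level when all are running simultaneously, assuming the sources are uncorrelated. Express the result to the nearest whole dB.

Incoherent sources combine by intensity addition: L_total = 10·log₁₀(Σ 10^(L_i/10)).
Σ 10^(L/10) = 10^(91/10) + 10^(91/10) + 10^(95/10) = 5.680e+09.
L_total = 10·log₁₀(5.680e+09) = 97.54 dB.

98 dB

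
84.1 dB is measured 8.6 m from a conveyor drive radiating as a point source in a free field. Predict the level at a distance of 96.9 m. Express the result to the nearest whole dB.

63 dB

For a point source, L₂ = L₁ − 20·log₁₀(r₂/r₁).
L₂ = 84.1 − 20·log₁₀(96.9/8.6) = 84.1 − 21.037 = 63.06 dB.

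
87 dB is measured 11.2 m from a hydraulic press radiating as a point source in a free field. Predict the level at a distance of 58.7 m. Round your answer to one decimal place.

For a point source, L₂ = L₁ − 20·log₁₀(r₂/r₁).
L₂ = 87 − 20·log₁₀(58.7/11.2) = 87 − 14.388 = 72.61 dB.

72.6 dB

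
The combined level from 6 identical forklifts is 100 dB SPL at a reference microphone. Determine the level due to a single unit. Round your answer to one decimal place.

92.2 dB SPL

6 equal contributions raise the level by 10·log₁₀ 6 = 7.782 dB, so each unit alone gives 100 − 7.782.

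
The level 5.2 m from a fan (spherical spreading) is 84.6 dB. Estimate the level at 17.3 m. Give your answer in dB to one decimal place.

Point-source attenuation: ΔL = 20·log₁₀(r₂/r₁) = 20·log₁₀(17.3/5.2) = 10.441 dB.
L₂ = 84.6 − 20·log₁₀(17.3/5.2) = 84.6 − 10.441 = 74.16 dB.

74.2 dB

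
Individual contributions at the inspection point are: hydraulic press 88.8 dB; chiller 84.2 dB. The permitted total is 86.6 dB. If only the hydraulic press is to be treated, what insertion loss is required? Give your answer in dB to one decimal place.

5.9 dB

Fixed contribution from the other source: Σ 10^(L/10) = 10^(84.2/10) = 2.630e+08 (84.20 dB).
The limit corresponds to 10^(86.6/10) = 4.571e+08; subtracting the fixed part leaves 1.941e+08 for the hydraulic press, i.e. 82.88 dB.
So the hydraulic press must be reduced from 88.8 to 82.88 dB: IL = 5.92 dB.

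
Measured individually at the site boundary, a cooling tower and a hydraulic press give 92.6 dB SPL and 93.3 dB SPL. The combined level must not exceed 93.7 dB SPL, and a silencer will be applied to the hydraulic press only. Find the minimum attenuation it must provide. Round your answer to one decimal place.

Fixed contribution from the other source: Σ 10^(L/10) = 10^(92.6/10) = 1.820e+09 (92.60 dB SPL).
The limit corresponds to 10^(93.7/10) = 2.344e+09; subtracting the fixed part leaves 5.245e+08 for the hydraulic press, i.e. 87.20 dB SPL.
Required insertion loss = 93.3 − 87.20 = 6.10 dB.

6.1 dB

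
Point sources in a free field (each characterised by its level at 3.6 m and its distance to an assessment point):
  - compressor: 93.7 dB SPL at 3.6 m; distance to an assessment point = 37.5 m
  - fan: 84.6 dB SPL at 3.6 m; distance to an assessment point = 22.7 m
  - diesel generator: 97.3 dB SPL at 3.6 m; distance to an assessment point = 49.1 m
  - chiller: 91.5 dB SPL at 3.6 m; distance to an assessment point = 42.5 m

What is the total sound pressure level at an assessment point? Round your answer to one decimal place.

First find each source's level at the receiver (point-source: −20·log₁₀(r/r_ref)), then combine on an intensity basis.
compressor: 93.7 − 20·log₁₀(37.5/3.6) = 93.7 − 20.35 = 73.35 dB SPL.
fan: 84.6 − 20·log₁₀(22.7/3.6) = 84.6 − 15.99 = 68.61 dB SPL.
diesel generator: 97.3 − 20·log₁₀(49.1/3.6) = 97.3 − 22.70 = 74.60 dB SPL.
chiller: 91.5 − 20·log₁₀(42.5/3.6) = 91.5 − 21.44 = 70.06 dB SPL.
Σ 10^(L/10) = 6.786e+07 → L_total = 10·log₁₀(6.786e+07) = 78.32 dB SPL.

78.3 dB SPL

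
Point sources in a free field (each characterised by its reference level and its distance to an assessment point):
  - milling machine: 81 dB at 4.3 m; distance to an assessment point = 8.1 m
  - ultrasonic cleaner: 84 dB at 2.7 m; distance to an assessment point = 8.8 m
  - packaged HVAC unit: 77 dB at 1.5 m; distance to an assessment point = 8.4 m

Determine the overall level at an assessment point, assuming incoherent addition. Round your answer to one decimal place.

First find each source's level at the receiver (point-source: −20·log₁₀(r/r_ref)), then combine on an intensity basis.
milling machine: 81 − 20·log₁₀(8.1/4.3) = 81 − 5.50 = 75.50 dB.
ultrasonic cleaner: 84 − 20·log₁₀(8.8/2.7) = 84 − 10.26 = 73.74 dB.
packaged HVAC unit: 77 − 20·log₁₀(8.4/1.5) = 77 − 14.96 = 62.04 dB.
Σ 10^(L/10) = 6.072e+07 → L_total = 10·log₁₀(6.072e+07) = 77.83 dB.

77.8 dB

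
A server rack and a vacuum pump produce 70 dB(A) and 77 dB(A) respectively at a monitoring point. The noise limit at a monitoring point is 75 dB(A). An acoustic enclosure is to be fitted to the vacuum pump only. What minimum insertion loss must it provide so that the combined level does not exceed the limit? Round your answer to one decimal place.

3.7 dB

Fixed contribution from the other source: Σ 10^(L/10) = 10^(70/10) = 1.000e+07 (70.00 dB(A)).
To meet 75 dB(A) overall, the treated vacuum pump may contribute at most 10^(75/10) − 1.000e+07 = 2.162e+07, i.e. 73.35 dB(A).
So the vacuum pump must be reduced from 77 to 73.35 dB(A): IL = 3.65 dB.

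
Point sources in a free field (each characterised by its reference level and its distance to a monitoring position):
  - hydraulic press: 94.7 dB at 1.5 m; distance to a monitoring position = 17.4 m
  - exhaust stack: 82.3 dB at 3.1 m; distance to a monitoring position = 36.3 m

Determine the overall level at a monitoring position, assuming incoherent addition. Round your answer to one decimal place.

Apply inverse-square spreading to bring every level to the receiver, then sum 10^(L/10).
hydraulic press: 94.7 − 20·log₁₀(17.4/1.5) = 94.7 − 21.29 = 73.41 dB.
exhaust stack: 82.3 − 20·log₁₀(36.3/3.1) = 82.3 − 21.37 = 60.93 dB.
Σ 10^(L/10) = 2.317e+07 → L_total = 10·log₁₀(2.317e+07) = 73.65 dB.

73.6 dB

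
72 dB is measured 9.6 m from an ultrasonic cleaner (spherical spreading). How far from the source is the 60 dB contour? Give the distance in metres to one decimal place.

38.2 m

Point-source spreading drops the level by 20·log₁₀(r₂/r₁); inverting, r₂/r₁ = 10^(ΔL/20).
r₂ = 9.6·10^((72−60)/20) = 9.6·10^(12.0/20) = 38.22 m.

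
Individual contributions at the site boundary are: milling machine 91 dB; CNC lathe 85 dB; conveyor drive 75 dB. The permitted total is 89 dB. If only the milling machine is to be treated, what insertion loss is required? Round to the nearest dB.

5 dB

Everything except the milling machine sums to 10^(85/10) + 10^(75/10) = 3.479e+08 in linear terms, 85.41 dB.
The limit corresponds to 10^(89/10) = 7.943e+08; subtracting the fixed part leaves 4.465e+08 for the milling machine, i.e. 86.50 dB.
Required insertion loss = 91 − 86.50 = 4.50 dB.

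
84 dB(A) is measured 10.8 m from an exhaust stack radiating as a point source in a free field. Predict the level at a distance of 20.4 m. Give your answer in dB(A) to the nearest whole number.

Point-source attenuation: ΔL = 20·log₁₀(r₂/r₁) = 20·log₁₀(20.4/10.8) = 5.524 dB.
L₂ = 84 − 20·log₁₀(20.4/10.8) = 84 − 5.524 = 78.48 dB(A).

78 dB(A)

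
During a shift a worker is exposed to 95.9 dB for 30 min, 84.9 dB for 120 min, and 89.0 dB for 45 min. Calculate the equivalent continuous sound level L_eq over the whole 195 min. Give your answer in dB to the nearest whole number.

90 dB

The energy average is taken in the linear domain: L_eq = 10·log₁₀[(Σ tᵢ·10^(Lᵢ/10))/T], T = 195 min.
Σ tᵢ·10^(Lᵢ/10) = 30·10^(95.9/10) + 120·10^(84.9/10) + 45·10^(89.0/10) = 1.895e+11.
L_eq = 10·log₁₀(1.895e+11/195) = 89.88 dB.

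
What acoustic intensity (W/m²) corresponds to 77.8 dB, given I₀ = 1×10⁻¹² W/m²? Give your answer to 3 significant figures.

6.03e-05 W/m²

I = I₀·10^(L/10) = 10⁻¹² × 10^(77.8/10) = 10^(-4.220).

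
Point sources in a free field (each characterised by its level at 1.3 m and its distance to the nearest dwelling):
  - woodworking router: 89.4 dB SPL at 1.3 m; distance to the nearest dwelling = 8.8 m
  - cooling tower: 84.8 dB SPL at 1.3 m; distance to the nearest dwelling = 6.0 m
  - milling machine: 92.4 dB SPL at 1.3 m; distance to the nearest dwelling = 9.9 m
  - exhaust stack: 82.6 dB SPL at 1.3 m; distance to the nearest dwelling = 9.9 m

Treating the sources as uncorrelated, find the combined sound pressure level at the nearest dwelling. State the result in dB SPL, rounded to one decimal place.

Propagate each source to the receiver with L = L_ref − 20·log₁₀(r/r_ref), then add intensities.
woodworking router: 89.4 − 20·log₁₀(8.8/1.3) = 89.4 − 16.61 = 72.79 dB SPL.
cooling tower: 84.8 − 20·log₁₀(6.0/1.3) = 84.8 − 13.28 = 71.52 dB SPL.
milling machine: 92.4 − 20·log₁₀(9.9/1.3) = 92.4 − 17.63 = 74.77 dB SPL.
exhaust stack: 82.6 − 20·log₁₀(9.9/1.3) = 82.6 − 17.63 = 64.97 dB SPL.
Σ 10^(L/10) = 6.629e+07 → L_total = 10·log₁₀(6.629e+07) = 78.21 dB SPL.

78.2 dB SPL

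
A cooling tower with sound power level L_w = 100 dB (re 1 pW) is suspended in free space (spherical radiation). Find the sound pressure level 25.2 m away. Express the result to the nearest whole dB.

Free-field spherical radiation: L_p = L_w − 10·log₁₀(4π·r²), r = 25.2 m.
4π·r² = 7980 m², 10·log₁₀ of that is 39.020 dB.
L_p = 100 − 39.020 = 60.98 dB.

61 dB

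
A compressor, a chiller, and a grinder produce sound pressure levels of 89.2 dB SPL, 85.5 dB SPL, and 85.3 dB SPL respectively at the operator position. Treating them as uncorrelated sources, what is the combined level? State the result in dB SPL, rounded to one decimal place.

For uncorrelated sources the intensities add, so convert each level to linear form, sum, and take 10·log₁₀ of the total.
Σ 10^(L/10) = 10^(89.2/10) + 10^(85.5/10) + 10^(85.3/10) = 1.525e+09.
L_total = 10·log₁₀(1.525e+09) = 91.83 dB SPL.

91.8 dB SPL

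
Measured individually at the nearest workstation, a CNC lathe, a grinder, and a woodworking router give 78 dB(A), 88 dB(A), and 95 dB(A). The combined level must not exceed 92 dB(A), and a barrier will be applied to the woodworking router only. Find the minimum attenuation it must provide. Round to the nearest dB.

6 dB

Fixed contribution from the other sources: Σ 10^(L/10) = 10^(78/10) + 10^(88/10) = 6.941e+08 (88.41 dB(A)).
To meet 92 dB(A) overall, the treated woodworking router may contribute at most 10^(92/10) − 6.941e+08 = 8.908e+08, i.e. 89.50 dB(A).
Required insertion loss = 95 − 89.50 = 5.50 dB.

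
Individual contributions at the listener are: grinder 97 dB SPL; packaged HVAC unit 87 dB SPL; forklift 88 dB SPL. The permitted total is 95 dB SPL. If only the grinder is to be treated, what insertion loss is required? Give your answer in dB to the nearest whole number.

4 dB

Fixed contribution from the other sources: Σ 10^(L/10) = 10^(87/10) + 10^(88/10) = 1.132e+09 (90.54 dB SPL).
To meet 95 dB SPL overall, the treated grinder may contribute at most 10^(95/10) − 1.132e+09 = 2.030e+09, i.e. 93.08 dB SPL.
Required insertion loss = 97 − 93.08 = 3.92 dB.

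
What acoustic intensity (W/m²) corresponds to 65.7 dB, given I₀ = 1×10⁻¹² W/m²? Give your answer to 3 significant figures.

I/I₀ = 10^(65.7/10) = 3.715e+06, so I = 3.715e+06 × 10⁻¹² W/m².

3.72e-06 W/m²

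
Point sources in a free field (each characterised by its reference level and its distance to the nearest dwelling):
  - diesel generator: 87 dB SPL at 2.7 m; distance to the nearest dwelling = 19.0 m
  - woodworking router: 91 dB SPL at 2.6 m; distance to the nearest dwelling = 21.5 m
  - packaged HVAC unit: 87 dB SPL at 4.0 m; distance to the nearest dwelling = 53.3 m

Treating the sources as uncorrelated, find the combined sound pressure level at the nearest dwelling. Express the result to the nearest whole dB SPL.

Apply inverse-square spreading to bring every level to the receiver, then sum 10^(L/10).
diesel generator: 87 − 20·log₁₀(19.0/2.7) = 87 − 16.95 = 70.05 dB SPL.
woodworking router: 91 − 20·log₁₀(21.5/2.6) = 91 − 18.35 = 72.65 dB SPL.
packaged HVAC unit: 87 − 20·log₁₀(53.3/4.0) = 87 − 22.49 = 64.51 dB SPL.
Σ 10^(L/10) = 3.135e+07 → L_total = 10·log₁₀(3.135e+07) = 74.96 dB SPL.

75 dB SPL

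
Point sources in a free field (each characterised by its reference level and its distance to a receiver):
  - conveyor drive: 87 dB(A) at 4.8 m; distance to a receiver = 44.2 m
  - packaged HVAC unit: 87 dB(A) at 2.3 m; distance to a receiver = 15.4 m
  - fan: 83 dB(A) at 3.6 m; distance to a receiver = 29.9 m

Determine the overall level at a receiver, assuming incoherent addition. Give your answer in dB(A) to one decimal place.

73.0 dB(A)

Propagate each source to the receiver with L = L_ref − 20·log₁₀(r/r_ref), then add intensities.
conveyor drive: 87 − 20·log₁₀(44.2/4.8) = 87 − 19.28 = 67.72 dB(A).
packaged HVAC unit: 87 − 20·log₁₀(15.4/2.3) = 87 − 16.52 = 70.48 dB(A).
fan: 83 − 20·log₁₀(29.9/3.6) = 83 − 18.39 = 64.61 dB(A).
Σ 10^(L/10) = 1.998e+07 → L_total = 10·log₁₀(1.998e+07) = 73.01 dB(A).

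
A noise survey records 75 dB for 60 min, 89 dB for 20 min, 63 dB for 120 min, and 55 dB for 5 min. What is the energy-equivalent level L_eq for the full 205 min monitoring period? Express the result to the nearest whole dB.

Weight each interval's intensity by its duration and average over T = 205 min:
Σ tᵢ·10^(Lᵢ/10) = 60·10^(75/10) + 20·10^(89/10) + 120·10^(63/10) + 5·10^(55/10) = 1.802e+10.
L_eq = 10·log₁₀(1.802e+10/205) = 79.44 dB.

79 dB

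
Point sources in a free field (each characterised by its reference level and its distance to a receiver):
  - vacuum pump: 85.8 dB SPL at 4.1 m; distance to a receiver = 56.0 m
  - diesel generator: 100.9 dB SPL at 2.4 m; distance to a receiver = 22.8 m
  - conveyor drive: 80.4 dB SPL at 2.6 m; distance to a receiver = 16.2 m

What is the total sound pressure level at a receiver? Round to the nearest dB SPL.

Apply inverse-square spreading to bring every level to the receiver, then sum 10^(L/10).
vacuum pump: 85.8 − 20·log₁₀(56.0/4.1) = 85.8 − 22.71 = 63.09 dB SPL.
diesel generator: 100.9 − 20·log₁₀(22.8/2.4) = 100.9 − 19.55 = 81.35 dB SPL.
conveyor drive: 80.4 − 20·log₁₀(16.2/2.6) = 80.4 − 15.89 = 64.51 dB SPL.
Σ 10^(L/10) = 1.412e+08 → L_total = 10·log₁₀(1.412e+08) = 81.50 dB SPL.

81 dB SPL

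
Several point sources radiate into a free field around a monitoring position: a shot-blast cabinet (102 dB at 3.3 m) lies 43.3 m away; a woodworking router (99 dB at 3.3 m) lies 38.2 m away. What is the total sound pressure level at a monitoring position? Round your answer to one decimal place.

Apply inverse-square spreading to bring every level to the receiver, then sum 10^(L/10).
shot-blast cabinet: 102 − 20·log₁₀(43.3/3.3) = 102 − 22.36 = 79.64 dB.
woodworking router: 99 − 20·log₁₀(38.2/3.3) = 99 − 21.27 = 77.73 dB.
Σ 10^(L/10) = 1.513e+08 → L_total = 10·log₁₀(1.513e+08) = 81.80 dB.

81.8 dB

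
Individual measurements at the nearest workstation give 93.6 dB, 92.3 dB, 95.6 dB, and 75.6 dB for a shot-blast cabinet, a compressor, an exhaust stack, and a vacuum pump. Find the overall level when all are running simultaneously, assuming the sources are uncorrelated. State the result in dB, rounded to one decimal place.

98.8 dB

For uncorrelated sources the intensities add, so convert each level to linear form, sum, and take 10·log₁₀ of the total.
Σ 10^(L/10) = 10^(93.6/10) + 10^(92.3/10) + 10^(95.6/10) + 10^(75.6/10) = 7.656e+09.
L_total = 10·log₁₀(7.656e+09) = 98.84 dB.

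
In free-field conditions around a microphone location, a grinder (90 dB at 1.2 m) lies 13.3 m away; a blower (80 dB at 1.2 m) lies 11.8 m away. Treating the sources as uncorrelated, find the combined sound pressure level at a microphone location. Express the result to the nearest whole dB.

Apply inverse-square spreading to bring every level to the receiver, then sum 10^(L/10).
grinder: 90 − 20·log₁₀(13.3/1.2) = 90 − 20.89 = 69.11 dB.
blower: 80 − 20·log₁₀(11.8/1.2) = 80 − 19.85 = 60.15 dB.
Σ 10^(L/10) = 9.175e+06 → L_total = 10·log₁₀(9.175e+06) = 69.63 dB.

70 dB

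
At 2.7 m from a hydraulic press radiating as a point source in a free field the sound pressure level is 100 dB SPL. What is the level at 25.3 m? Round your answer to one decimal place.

80.6 dB SPL

For a point source, L₂ = L₁ − 20·log₁₀(r₂/r₁).
L₂ = 100 − 20·log₁₀(25.3/2.7) = 100 − 19.435 = 80.56 dB SPL.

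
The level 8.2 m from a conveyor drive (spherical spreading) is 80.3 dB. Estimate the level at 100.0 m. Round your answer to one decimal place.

Point-source attenuation: ΔL = 20·log₁₀(r₂/r₁) = 20·log₁₀(100.0/8.2) = 21.724 dB.
L₂ = 80.3 − 20·log₁₀(100.0/8.2) = 80.3 − 21.724 = 58.58 dB.

58.6 dB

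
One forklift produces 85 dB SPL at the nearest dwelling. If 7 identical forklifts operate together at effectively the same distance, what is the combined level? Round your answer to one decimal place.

L_total = L₁ + 10·log₁₀ N for N identical incoherent sources.
L_total = 85 + 10·log₁₀(7) = 85 + 8.451 = 93.45 dB SPL.

93.5 dB SPL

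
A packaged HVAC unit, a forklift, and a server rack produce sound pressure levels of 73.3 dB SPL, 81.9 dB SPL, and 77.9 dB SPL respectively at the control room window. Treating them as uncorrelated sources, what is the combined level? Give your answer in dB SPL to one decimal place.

83.8 dB SPL

For uncorrelated sources the intensities add, so convert each level to linear form, sum, and take 10·log₁₀ of the total.
Σ 10^(L/10) = 10^(73.3/10) + 10^(81.9/10) + 10^(77.9/10) = 2.379e+08.
L_total = 10·log₁₀(2.379e+08) = 83.76 dB SPL.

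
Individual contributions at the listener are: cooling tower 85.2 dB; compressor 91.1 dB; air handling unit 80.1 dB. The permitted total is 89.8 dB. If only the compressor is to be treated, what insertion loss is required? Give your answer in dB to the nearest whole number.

The untreated sources together contribute 10^(85.2/10) + 10^(80.1/10) = 4.335e+08, i.e. 86.37 dB.
The limit corresponds to 10^(89.8/10) = 9.550e+08; subtracting the fixed part leaves 5.215e+08 for the compressor, i.e. 87.17 dB.
So the compressor must be reduced from 91.1 to 87.17 dB: IL = 3.93 dB.

4 dB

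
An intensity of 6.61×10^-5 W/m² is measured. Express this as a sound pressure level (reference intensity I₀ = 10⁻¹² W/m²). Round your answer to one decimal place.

78.2 dB

I/I₀ = 6.61×10^-5/10⁻¹² = 6.61×10^7, and L = 10·log₁₀(I/I₀).
L = 10·(0.8202 + 7) = 78.20 dB.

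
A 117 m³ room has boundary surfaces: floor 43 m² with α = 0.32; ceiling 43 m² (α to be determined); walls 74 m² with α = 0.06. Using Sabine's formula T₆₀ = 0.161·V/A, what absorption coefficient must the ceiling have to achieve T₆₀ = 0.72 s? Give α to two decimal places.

A = 0.161·V/T₆₀ = 0.161·117/0.72 = 26.16 m² sabins.
Absorption from the other surfaces = 43·0.32 + 74·0.06 = 18.20 m², so the ceiling must supply 7.96 m² over 43 m².
α = 7.96/43 = 0.185.

0.19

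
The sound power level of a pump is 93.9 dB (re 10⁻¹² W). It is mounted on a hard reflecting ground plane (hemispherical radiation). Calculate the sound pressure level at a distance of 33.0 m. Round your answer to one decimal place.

55.5 dB

The power spreads over a hemisphere of area 2π·r², so L_p = L_w − 10·log₁₀(2π·r²).
2π·r² = 6842 m², 10·log₁₀ of that is 38.352 dB.
L_p = 93.9 − 38.352 = 55.55 dB.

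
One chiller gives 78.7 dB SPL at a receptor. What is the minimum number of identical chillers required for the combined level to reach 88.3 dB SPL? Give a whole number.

Need L₁ + 10·log₁₀ N ≥ 88.3, i.e. log₁₀ N ≥ 0.96.
N ≥ 10^(9.6/10) = 9.120, so N = 10.

10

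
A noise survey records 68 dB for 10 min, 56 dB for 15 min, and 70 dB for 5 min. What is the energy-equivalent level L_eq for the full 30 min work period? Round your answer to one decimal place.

The energy average is taken in the linear domain: L_eq = 10·log₁₀[(Σ tᵢ·10^(Lᵢ/10))/T], T = 30 min.
Σ tᵢ·10^(Lᵢ/10) = 10·10^(68/10) + 15·10^(56/10) + 5·10^(70/10) = 1.191e+08.
L_eq = 10·log₁₀(1.191e+08/30) = 65.99 dB.

66.0 dB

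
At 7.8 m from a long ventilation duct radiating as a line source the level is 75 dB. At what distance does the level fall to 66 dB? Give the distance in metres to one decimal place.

The 9.0 dB drop corresponds to a distance ratio of 10^(9.0/10) for a line source.
r₂ = 7.8·10^((75−66)/10) = 7.8·10^(9.0/10) = 61.96 m.

62.0 m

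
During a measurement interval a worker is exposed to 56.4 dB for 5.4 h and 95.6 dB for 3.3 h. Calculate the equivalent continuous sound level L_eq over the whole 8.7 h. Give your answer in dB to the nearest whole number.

The energy average is taken in the linear domain: L_eq = 10·log₁₀[(Σ tᵢ·10^(Lᵢ/10))/T], T = 8.7 h.
Σ tᵢ·10^(Lᵢ/10) = 5.4·10^(56.4/10) + 3.3·10^(95.6/10) = 1.198e+10.
L_eq = 10·log₁₀(1.198e+10/8.7) = 91.39 dB.

91 dB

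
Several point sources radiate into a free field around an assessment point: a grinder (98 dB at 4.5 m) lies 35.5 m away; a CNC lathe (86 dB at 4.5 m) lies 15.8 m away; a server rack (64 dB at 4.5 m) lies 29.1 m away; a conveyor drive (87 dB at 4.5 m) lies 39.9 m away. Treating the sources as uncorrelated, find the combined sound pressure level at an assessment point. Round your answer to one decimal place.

Apply inverse-square spreading to bring every level to the receiver, then sum 10^(L/10).
grinder: 98 − 20·log₁₀(35.5/4.5) = 98 − 17.94 = 80.06 dB.
CNC lathe: 86 − 20·log₁₀(15.8/4.5) = 86 − 10.91 = 75.09 dB.
server rack: 64 − 20·log₁₀(29.1/4.5) = 64 − 16.21 = 47.79 dB.
conveyor drive: 87 − 20·log₁₀(39.9/4.5) = 87 − 18.96 = 68.04 dB.
Σ 10^(L/10) = 1.401e+08 → L_total = 10·log₁₀(1.401e+08) = 81.46 dB.

81.5 dB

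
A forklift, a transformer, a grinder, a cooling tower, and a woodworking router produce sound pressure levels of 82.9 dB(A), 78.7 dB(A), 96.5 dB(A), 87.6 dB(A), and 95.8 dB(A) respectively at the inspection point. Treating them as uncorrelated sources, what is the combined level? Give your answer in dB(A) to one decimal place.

99.6 dB(A)

For uncorrelated sources the intensities add, so convert each level to linear form, sum, and take 10·log₁₀ of the total.
Σ 10^(L/10) = 10^(82.9/10) + 10^(78.7/10) + 10^(96.5/10) + 10^(87.6/10) + 10^(95.8/10) = 9.113e+09.
L_total = 10·log₁₀(9.113e+09) = 99.60 dB(A).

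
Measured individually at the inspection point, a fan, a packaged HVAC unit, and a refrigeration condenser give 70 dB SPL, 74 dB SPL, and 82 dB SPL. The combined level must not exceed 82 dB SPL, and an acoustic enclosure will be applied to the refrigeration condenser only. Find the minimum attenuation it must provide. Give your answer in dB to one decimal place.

Everything except the refrigeration condenser sums to 10^(70/10) + 10^(74/10) = 3.512e+07 in linear terms, 75.46 dB SPL.
The limit corresponds to 10^(82/10) = 1.585e+08; subtracting the fixed part leaves 1.234e+08 for the refrigeration condenser, i.e. 80.91 dB SPL.
So the refrigeration condenser must be reduced from 82 to 80.91 dB SPL: IL = 1.09 dB.

1.1 dB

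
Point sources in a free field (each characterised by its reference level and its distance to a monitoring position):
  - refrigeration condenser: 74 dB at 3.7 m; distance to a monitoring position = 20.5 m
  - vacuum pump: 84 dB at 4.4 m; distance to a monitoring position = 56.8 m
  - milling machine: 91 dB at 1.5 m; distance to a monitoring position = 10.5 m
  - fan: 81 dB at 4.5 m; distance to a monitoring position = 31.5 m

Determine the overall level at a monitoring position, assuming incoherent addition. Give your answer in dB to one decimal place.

First find each source's level at the receiver (point-source: −20·log₁₀(r/r_ref)), then combine on an intensity basis.
refrigeration condenser: 74 − 20·log₁₀(20.5/3.7) = 74 − 14.87 = 59.13 dB.
vacuum pump: 84 − 20·log₁₀(56.8/4.4) = 84 − 22.22 = 61.78 dB.
milling machine: 91 − 20·log₁₀(10.5/1.5) = 91 − 16.90 = 74.10 dB.
fan: 81 − 20·log₁₀(31.5/4.5) = 81 − 16.90 = 64.10 dB.
Σ 10^(L/10) = 3.059e+07 → L_total = 10·log₁₀(3.059e+07) = 74.86 dB.

74.9 dB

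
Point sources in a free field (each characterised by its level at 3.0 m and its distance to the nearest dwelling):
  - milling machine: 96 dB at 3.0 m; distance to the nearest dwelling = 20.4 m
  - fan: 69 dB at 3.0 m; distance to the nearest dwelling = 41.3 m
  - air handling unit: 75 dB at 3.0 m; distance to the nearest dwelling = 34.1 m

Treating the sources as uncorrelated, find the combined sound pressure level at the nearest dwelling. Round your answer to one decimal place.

Apply inverse-square spreading to bring every level to the receiver, then sum 10^(L/10).
milling machine: 96 − 20·log₁₀(20.4/3.0) = 96 − 16.65 = 79.35 dB.
fan: 69 − 20·log₁₀(41.3/3.0) = 69 − 22.78 = 46.22 dB.
air handling unit: 75 − 20·log₁₀(34.1/3.0) = 75 − 21.11 = 53.89 dB.
Σ 10^(L/10) = 8.638e+07 → L_total = 10·log₁₀(8.638e+07) = 79.36 dB.

79.4 dB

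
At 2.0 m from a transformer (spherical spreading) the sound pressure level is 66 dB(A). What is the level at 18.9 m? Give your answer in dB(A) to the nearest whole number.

Spherical spreading from a point source gives a 20·log₁₀(r₂/r₁) drop.
L₂ = 66 − 20·log₁₀(18.9/2.0) = 66 − 19.509 = 46.49 dB(A).

46 dB(A)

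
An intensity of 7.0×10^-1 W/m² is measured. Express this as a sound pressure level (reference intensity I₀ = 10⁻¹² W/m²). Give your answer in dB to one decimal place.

118.5 dB

L = 10·log₁₀(I/I₀) = 10·log₁₀(7.0×10^-1/10⁻¹²) = 10·log₁₀(7.0×10^11).
L = 10·(0.8451 + 11) = 118.45 dB.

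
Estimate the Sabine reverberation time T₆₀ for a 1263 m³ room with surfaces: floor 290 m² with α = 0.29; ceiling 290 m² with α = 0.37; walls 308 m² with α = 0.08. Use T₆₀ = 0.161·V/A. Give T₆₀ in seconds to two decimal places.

Total absorption A = 290·0.29 + 290·0.37 + 308·0.08 = 216.04 m² sabins.
T₆₀ = 0.161·V/A = 0.161·1263/216.04 = 0.941 s.

0.94 s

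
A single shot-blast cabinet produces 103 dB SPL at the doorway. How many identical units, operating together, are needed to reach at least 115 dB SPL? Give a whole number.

16

N identical sources give L₁ + 10·log₁₀ N, so require 10·log₁₀ N ≥ 115 − 103 = 12.0 dB.
N ≥ 10^(12.0/10) = 15.849, so N = 16.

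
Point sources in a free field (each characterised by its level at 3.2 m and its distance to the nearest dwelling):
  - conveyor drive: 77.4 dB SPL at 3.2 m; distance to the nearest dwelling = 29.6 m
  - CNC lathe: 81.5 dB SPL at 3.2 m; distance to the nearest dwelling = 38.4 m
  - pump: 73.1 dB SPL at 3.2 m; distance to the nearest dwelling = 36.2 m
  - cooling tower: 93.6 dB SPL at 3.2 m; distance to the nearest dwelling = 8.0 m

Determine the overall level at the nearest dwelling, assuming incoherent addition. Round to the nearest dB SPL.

First find each source's level at the receiver (point-source: −20·log₁₀(r/r_ref)), then combine on an intensity basis.
conveyor drive: 77.4 − 20·log₁₀(29.6/3.2) = 77.4 − 19.32 = 58.08 dB SPL.
CNC lathe: 81.5 − 20·log₁₀(38.4/3.2) = 81.5 − 21.58 = 59.92 dB SPL.
pump: 73.1 − 20·log₁₀(36.2/3.2) = 73.1 − 21.07 = 52.03 dB SPL.
cooling tower: 93.6 − 20·log₁₀(8.0/3.2) = 93.6 − 7.96 = 85.64 dB SPL.
Σ 10^(L/10) = 3.683e+08 → L_total = 10·log₁₀(3.683e+08) = 85.66 dB SPL.

86 dB SPL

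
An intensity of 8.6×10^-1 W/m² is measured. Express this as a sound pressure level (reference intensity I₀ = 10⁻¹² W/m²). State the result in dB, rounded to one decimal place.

L = 10·log₁₀(I/I₀) = 10·log₁₀(8.6×10^-1/10⁻¹²) = 10·log₁₀(8.6×10^11).
L = 10·(0.9345 + 11) = 119.34 dB.

119.3 dB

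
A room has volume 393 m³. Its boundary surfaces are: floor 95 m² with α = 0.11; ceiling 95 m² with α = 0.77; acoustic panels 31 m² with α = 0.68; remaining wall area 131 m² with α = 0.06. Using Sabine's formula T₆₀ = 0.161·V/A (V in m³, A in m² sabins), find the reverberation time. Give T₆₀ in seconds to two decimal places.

Summing Sᵢαᵢ: 95·0.11 + 95·0.77 + 31·0.68 + 131·0.06 = 112.54 m².
T₆₀ = 0.161·V/A = 0.161·393/112.54 = 0.562 s.

0.56 s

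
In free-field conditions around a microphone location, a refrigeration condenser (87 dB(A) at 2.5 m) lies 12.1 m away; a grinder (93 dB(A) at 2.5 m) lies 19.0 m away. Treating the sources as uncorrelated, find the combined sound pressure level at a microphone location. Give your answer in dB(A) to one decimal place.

Propagate each source to the receiver with L = L_ref − 20·log₁₀(r/r_ref), then add intensities.
refrigeration condenser: 87 − 20·log₁₀(12.1/2.5) = 87 − 13.70 = 73.30 dB(A).
grinder: 93 − 20·log₁₀(19.0/2.5) = 93 − 17.62 = 75.38 dB(A).
Σ 10^(L/10) = 5.594e+07 → L_total = 10·log₁₀(5.594e+07) = 77.48 dB(A).

77.5 dB(A)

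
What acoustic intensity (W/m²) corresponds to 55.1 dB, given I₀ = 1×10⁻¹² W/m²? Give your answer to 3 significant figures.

3.24e-07 W/m²

I/I₀ = 10^(55.1/10) = 3.236e+05, so I = 3.236e+05 × 10⁻¹² W/m².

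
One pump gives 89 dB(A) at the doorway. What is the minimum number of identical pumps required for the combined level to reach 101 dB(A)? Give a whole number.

16

N identical sources give L₁ + 10·log₁₀ N, so require 10·log₁₀ N ≥ 101 − 89 = 12.0 dB.
N ≥ 10^(12.0/10) = 15.849, so N = 16.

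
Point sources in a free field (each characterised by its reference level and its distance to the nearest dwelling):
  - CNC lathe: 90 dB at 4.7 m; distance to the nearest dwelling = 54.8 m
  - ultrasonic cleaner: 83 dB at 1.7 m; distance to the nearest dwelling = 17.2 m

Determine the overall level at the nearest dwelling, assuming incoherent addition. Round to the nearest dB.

First find each source's level at the receiver (point-source: −20·log₁₀(r/r_ref)), then combine on an intensity basis.
CNC lathe: 90 − 20·log₁₀(54.8/4.7) = 90 − 21.33 = 68.67 dB.
ultrasonic cleaner: 83 − 20·log₁₀(17.2/1.7) = 83 − 20.10 = 62.90 dB.
Σ 10^(L/10) = 9.305e+06 → L_total = 10·log₁₀(9.305e+06) = 69.69 dB.

70 dB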